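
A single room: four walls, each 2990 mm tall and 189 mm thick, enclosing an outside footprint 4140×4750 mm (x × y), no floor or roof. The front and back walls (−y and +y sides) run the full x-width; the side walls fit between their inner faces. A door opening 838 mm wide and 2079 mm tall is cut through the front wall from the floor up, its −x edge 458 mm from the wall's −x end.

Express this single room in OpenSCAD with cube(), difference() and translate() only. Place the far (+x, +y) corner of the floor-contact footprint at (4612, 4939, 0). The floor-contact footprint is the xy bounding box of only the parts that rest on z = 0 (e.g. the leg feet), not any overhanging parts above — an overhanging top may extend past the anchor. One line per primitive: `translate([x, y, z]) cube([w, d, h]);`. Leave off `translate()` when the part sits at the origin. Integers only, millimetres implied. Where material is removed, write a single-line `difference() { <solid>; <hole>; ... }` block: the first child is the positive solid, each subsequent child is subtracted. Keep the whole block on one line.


difference() { translate([472, 189, 0]) cube([4140, 189, 2990]); translate([930, 189, 0]) cube([838, 189, 2079]); }
translate([472, 4750, 0]) cube([4140, 189, 2990]);
translate([472, 378, 0]) cube([189, 4372, 2990]);
translate([4423, 378, 0]) cube([189, 4372, 2990]);


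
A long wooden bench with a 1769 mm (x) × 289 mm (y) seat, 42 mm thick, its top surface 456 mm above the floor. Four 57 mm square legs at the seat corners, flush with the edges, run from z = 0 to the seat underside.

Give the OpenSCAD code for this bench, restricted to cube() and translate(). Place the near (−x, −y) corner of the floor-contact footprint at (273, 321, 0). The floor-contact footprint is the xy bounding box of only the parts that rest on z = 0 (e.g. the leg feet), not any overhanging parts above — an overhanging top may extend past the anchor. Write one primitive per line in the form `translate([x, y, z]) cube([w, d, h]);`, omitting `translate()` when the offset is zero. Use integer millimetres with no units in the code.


translate([273, 321, 414]) cube([1769, 289, 42]);
translate([273, 321, 0]) cube([57, 57, 414]);
translate([273, 553, 0]) cube([57, 57, 414]);
translate([1985, 321, 0]) cube([57, 57, 414]);
translate([1985, 553, 0]) cube([57, 57, 414]);


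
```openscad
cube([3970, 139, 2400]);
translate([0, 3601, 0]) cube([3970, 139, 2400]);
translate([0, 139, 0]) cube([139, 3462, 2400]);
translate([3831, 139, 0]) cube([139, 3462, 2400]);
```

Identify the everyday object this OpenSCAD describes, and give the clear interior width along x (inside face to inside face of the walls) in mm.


A house (or room) frame. The interior width is 3692 mm.

Four 2400 mm walls enclosing a rectangle with no floor or roof — a room or house frame. Outside width is 3970 mm and wall thickness is 139 mm, so the interior width is 3970 − 2 × 139 = 3692 mm.


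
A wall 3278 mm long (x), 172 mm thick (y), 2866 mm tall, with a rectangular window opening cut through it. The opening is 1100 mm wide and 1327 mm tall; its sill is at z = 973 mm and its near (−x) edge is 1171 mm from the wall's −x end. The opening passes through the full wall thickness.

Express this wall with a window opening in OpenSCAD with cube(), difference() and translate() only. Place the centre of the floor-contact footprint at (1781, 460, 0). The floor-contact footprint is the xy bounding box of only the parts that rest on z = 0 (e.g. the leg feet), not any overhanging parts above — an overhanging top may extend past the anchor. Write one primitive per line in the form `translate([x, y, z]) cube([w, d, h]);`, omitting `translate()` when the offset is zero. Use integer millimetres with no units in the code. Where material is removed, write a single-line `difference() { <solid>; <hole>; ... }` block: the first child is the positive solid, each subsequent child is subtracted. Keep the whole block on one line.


difference() { translate([142, 374, 0]) cube([3278, 172, 2866]); translate([1313, 374, 973]) cube([1100, 172, 1327]); }


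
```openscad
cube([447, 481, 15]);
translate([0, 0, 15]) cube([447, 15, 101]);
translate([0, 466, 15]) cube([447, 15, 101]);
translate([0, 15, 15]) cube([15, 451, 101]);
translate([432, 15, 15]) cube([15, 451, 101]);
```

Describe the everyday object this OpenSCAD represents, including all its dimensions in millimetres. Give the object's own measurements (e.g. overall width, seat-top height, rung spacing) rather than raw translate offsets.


An open-topped rectangular box: outside dimensions 447×481×116 mm, with a uniform wall and base thickness of 15 mm. The base is a full 447×481 slab on the floor; four walls sit on top of the base. The front and back walls (the −y and +y sides) span the full width; the two side walls fit between them.


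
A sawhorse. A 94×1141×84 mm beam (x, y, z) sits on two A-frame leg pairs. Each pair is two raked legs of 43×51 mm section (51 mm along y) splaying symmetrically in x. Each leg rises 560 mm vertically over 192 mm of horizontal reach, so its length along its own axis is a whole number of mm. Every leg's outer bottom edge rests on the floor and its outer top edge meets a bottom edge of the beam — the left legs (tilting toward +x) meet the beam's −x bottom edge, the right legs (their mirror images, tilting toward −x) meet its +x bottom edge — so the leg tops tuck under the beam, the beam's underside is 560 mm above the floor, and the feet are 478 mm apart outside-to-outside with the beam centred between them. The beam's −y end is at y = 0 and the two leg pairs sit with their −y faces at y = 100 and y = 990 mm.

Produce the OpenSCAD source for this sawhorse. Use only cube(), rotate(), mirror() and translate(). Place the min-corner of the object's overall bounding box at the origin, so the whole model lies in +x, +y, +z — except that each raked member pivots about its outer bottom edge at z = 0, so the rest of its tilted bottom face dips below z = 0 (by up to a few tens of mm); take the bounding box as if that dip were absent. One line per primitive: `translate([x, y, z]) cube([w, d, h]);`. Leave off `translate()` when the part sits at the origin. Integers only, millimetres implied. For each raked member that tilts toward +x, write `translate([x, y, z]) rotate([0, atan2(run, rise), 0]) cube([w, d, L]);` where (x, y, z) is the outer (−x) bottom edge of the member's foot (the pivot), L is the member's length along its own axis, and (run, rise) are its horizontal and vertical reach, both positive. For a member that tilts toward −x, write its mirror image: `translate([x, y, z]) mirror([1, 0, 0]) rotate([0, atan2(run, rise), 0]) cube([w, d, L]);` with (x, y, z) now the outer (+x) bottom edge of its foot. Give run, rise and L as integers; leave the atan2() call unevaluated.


translate([192, 0, 560]) cube([94, 1141, 84]);
translate([0, 100, 0]) rotate([0, atan2(192, 560), 0]) cube([43, 51, 592]);
translate([478, 100, 0]) mirror([1, 0, 0]) rotate([0, atan2(192, 560), 0]) cube([43, 51, 592]);
translate([0, 990, 0]) rotate([0, atan2(192, 560), 0]) cube([43, 51, 592]);
translate([478, 990, 0]) mirror([1, 0, 0]) rotate([0, atan2(192, 560), 0]) cube([43, 51, 592]);


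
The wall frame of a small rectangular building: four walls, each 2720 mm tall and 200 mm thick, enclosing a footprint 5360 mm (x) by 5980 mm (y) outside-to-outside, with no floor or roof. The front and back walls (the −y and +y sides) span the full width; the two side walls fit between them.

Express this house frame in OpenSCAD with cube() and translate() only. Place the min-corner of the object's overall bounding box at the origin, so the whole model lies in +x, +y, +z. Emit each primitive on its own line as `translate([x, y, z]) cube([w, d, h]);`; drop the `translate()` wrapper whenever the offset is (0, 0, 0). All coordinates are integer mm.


cube([5360, 200, 2720]);
translate([0, 5780, 0]) cube([5360, 200, 2720]);
translate([0, 200, 0]) cube([200, 5580, 2720]);
translate([5160, 200, 0]) cube([200, 5580, 2720]);


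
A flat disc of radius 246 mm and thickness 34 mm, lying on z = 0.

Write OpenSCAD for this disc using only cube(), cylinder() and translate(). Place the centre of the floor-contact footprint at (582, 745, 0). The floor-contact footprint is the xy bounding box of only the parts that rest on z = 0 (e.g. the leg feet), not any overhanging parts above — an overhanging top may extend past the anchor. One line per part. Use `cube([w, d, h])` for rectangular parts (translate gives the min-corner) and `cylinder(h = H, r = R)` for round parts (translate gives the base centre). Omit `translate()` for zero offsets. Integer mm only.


translate([582, 745, 0]) cylinder(h = 34, r = 246);


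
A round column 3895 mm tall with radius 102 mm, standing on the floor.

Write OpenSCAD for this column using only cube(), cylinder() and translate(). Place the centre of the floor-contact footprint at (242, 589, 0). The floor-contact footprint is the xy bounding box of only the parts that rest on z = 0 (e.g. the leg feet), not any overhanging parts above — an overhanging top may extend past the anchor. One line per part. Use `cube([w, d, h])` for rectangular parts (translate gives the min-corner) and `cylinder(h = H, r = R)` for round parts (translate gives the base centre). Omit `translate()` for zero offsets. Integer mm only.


translate([242, 589, 0]) cylinder(h = 3895, r = 102);


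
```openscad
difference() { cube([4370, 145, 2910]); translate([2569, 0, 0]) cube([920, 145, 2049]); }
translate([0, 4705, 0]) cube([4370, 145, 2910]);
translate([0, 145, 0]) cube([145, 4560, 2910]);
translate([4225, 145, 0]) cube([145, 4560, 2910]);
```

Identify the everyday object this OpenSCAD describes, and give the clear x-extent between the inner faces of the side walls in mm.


A single room. The interior width is 4080 mm.

Four walls enclosing a rectangle with a door in the front wall — a room. Outside width 4370 minus two 145 mm walls gives 4080 mm.


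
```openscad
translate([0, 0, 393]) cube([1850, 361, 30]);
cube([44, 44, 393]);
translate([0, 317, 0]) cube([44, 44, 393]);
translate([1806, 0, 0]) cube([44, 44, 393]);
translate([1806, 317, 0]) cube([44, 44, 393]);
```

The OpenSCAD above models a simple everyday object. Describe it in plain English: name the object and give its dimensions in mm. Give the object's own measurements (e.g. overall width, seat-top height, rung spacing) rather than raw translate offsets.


A bench: a 1850×361 mm seat slab, 30 mm thick, top at z = 423 mm, on four 44×44 mm square legs flush with the seat corners and standing on z = 0.


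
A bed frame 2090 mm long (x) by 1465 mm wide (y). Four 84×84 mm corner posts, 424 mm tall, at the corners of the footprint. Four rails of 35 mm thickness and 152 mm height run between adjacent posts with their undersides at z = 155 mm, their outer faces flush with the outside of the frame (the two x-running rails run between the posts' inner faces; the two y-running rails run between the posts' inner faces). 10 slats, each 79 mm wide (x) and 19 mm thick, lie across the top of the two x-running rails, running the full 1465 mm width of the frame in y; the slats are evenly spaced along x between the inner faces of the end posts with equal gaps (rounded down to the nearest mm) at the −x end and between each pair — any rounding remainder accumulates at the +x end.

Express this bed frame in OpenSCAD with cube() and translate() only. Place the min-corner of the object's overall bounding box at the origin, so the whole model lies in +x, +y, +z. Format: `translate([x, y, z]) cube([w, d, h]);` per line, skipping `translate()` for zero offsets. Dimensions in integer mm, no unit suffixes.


cube([84, 84, 424]);
translate([0, 1381, 0]) cube([84, 84, 424]);
translate([2006, 0, 0]) cube([84, 84, 424]);
translate([2006, 1381, 0]) cube([84, 84, 424]);
translate([84, 0, 155]) cube([1922, 35, 152]);
translate([84, 1430, 155]) cube([1922, 35, 152]);
translate([0, 84, 155]) cube([35, 1297, 152]);
translate([2055, 84, 155]) cube([35, 1297, 152]);
translate([186, 0, 307]) cube([79, 1465, 19]);
translate([367, 0, 307]) cube([79, 1465, 19]);
translate([548, 0, 307]) cube([79, 1465, 19]);
translate([729, 0, 307]) cube([79, 1465, 19]);
translate([910, 0, 307]) cube([79, 1465, 19]);
translate([1091, 0, 307]) cube([79, 1465, 19]);
translate([1272, 0, 307]) cube([79, 1465, 19]);
translate([1453, 0, 307]) cube([79, 1465, 19]);
translate([1634, 0, 307]) cube([79, 1465, 19]);
translate([1815, 0, 307]) cube([79, 1465, 19]);


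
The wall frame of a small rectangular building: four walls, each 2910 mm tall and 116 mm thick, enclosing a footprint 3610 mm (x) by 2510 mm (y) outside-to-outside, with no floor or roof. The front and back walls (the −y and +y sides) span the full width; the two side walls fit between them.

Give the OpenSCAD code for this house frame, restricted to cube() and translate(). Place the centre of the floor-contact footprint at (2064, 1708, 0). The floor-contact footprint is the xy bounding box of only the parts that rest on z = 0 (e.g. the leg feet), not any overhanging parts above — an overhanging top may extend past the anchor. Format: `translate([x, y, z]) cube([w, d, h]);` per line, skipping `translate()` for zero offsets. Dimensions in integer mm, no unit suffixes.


translate([259, 453, 0]) cube([3610, 116, 2910]);
translate([259, 2847, 0]) cube([3610, 116, 2910]);
translate([259, 569, 0]) cube([116, 2278, 2910]);
translate([3753, 569, 0]) cube([116, 2278, 2910]);


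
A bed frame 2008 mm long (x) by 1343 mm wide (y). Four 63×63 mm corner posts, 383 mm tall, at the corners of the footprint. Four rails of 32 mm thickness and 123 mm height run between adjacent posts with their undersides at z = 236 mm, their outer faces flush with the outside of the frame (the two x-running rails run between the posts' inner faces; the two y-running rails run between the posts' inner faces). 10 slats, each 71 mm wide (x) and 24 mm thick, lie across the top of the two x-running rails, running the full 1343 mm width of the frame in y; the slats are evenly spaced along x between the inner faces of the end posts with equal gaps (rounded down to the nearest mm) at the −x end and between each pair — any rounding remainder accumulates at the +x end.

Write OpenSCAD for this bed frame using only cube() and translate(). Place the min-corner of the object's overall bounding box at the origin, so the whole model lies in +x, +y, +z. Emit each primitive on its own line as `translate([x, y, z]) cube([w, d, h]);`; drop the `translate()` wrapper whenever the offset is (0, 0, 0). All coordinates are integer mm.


// slat z = rail_z + rail_h = 236 + 123 = 359
// slat gap = ⌊(1882 − 10·71) / 11⌋ = 106
cube([63, 63, 383]);
translate([0, 1280, 0]) cube([63, 63, 383]);
translate([1945, 0, 0]) cube([63, 63, 383]);
translate([1945, 1280, 0]) cube([63, 63, 383]);
translate([63, 0, 236]) cube([1882, 32, 123]);
translate([63, 1311, 236]) cube([1882, 32, 123]);
translate([0, 63, 236]) cube([32, 1217, 123]);
translate([1976, 63, 236]) cube([32, 1217, 123]);
translate([169, 0, 359]) cube([71, 1343, 24]);
translate([346, 0, 359]) cube([71, 1343, 24]);
translate([523, 0, 359]) cube([71, 1343, 24]);
translate([700, 0, 359]) cube([71, 1343, 24]);
translate([877, 0, 359]) cube([71, 1343, 24]);
translate([1054, 0, 359]) cube([71, 1343, 24]);
translate([1231, 0, 359]) cube([71, 1343, 24]);
translate([1408, 0, 359]) cube([71, 1343, 24]);
translate([1585, 0, 359]) cube([71, 1343, 24]);
translate([1762, 0, 359]) cube([71, 1343, 24]);


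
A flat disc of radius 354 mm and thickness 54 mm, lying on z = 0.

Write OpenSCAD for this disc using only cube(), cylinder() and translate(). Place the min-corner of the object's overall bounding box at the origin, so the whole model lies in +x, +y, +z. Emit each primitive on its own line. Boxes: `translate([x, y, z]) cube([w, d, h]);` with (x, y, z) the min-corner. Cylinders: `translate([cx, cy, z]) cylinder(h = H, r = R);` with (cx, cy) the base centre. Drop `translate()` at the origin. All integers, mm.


translate([354, 354, 0]) cylinder(h = 54, r = 354);


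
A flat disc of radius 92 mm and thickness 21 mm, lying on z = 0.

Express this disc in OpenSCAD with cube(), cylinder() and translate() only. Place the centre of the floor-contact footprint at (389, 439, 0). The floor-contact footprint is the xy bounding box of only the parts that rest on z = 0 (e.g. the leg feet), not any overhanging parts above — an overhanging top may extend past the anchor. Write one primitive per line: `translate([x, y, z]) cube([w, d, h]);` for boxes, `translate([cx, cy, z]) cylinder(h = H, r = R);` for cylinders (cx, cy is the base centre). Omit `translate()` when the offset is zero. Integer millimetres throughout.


translate([389, 439, 0]) cylinder(h = 21, r = 92);


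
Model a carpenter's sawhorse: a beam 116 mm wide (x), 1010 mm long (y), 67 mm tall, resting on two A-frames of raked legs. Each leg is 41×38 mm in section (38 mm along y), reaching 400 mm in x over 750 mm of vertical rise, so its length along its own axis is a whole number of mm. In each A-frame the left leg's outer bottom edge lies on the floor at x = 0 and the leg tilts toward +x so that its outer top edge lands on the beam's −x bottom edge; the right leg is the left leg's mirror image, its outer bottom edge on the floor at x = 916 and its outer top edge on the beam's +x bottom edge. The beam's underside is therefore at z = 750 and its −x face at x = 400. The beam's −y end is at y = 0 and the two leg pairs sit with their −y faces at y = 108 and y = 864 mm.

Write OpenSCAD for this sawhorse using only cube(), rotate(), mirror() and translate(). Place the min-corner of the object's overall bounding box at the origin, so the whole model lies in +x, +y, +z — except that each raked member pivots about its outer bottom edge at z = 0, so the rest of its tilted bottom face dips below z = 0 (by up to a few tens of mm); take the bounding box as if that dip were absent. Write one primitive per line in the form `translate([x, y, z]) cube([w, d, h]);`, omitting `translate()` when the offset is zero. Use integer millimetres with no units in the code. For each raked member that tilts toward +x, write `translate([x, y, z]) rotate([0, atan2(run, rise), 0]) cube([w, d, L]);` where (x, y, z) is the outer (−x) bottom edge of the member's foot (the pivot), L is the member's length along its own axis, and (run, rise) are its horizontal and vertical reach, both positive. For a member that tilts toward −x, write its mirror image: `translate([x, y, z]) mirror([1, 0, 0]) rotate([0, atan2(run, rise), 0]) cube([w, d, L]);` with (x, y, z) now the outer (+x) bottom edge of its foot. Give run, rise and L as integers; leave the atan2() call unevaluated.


translate([400, 0, 750]) cube([116, 1010, 67]);
translate([0, 108, 0]) rotate([0, atan2(400, 750), 0]) cube([41, 38, 850]);
translate([916, 108, 0]) mirror([1, 0, 0]) rotate([0, atan2(400, 750), 0]) cube([41, 38, 850]);
translate([0, 864, 0]) rotate([0, atan2(400, 750), 0]) cube([41, 38, 850]);
translate([916, 864, 0]) mirror([1, 0, 0]) rotate([0, atan2(400, 750), 0]) cube([41, 38, 850]);


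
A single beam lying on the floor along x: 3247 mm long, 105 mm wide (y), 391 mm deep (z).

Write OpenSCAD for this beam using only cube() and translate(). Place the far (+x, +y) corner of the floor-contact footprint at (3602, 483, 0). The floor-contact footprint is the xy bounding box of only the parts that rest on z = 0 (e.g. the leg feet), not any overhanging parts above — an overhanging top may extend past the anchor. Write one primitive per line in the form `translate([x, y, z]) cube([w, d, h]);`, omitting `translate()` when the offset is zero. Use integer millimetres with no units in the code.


translate([355, 378, 0]) cube([3247, 105, 391]);


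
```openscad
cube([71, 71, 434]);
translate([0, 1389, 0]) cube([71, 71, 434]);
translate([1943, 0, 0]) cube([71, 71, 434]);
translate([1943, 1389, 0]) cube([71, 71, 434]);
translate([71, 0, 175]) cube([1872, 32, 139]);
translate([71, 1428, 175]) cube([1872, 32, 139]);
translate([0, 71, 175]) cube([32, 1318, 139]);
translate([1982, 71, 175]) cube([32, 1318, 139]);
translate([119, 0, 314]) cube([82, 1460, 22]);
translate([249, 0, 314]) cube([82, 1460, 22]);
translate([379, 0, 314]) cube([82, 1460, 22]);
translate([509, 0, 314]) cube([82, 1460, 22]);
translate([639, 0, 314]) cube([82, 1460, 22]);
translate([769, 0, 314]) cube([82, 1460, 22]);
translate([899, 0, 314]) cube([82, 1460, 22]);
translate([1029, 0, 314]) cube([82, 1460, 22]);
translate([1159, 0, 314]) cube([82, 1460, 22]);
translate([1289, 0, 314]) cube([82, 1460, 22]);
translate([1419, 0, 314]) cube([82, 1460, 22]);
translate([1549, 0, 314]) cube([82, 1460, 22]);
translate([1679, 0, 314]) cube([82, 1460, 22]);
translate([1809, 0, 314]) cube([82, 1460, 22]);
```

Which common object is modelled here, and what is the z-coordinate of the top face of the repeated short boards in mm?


A bed frame. The slat-top height is 336 mm.

Four posts, four rails, and a row of slats — a bed frame. Slats sit on the rails at z = 175 + 139 = 314; with slat thickness 22, the top is 336 mm.


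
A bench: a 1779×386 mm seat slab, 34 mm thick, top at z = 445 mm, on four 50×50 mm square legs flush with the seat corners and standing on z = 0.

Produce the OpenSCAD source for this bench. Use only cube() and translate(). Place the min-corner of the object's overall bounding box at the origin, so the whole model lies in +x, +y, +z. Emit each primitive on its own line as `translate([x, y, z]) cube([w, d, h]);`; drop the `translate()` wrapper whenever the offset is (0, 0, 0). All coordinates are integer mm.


translate([0, 0, 411]) cube([1779, 386, 34]);
cube([50, 50, 411]);
translate([0, 336, 0]) cube([50, 50, 411]);
translate([1729, 0, 0]) cube([50, 50, 411]);
translate([1729, 336, 0]) cube([50, 50, 411]);


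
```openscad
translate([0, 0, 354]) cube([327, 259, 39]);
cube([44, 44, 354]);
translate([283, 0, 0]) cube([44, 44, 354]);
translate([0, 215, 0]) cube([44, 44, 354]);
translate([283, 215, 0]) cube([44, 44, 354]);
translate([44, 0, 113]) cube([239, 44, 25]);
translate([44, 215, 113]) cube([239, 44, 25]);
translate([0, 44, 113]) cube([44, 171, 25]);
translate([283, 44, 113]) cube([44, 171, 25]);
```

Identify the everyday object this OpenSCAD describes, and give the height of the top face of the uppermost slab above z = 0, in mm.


A stool. The seat height is 393 mm.

A 327×259×39 slab at z = 354 on four corner posts — a stool. The seat top is 354 + 39 = 393 mm.


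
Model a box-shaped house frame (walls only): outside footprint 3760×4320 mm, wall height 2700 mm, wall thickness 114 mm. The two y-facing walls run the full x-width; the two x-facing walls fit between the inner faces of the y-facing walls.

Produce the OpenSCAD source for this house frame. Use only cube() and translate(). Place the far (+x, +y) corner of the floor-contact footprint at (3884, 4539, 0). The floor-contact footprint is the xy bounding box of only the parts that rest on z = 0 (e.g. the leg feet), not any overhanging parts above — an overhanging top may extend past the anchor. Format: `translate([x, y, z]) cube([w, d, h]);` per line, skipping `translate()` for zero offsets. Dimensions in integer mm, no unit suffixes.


translate([124, 219, 0]) cube([3760, 114, 2700]);
translate([124, 4425, 0]) cube([3760, 114, 2700]);
translate([124, 333, 0]) cube([114, 4092, 2700]);
translate([3770, 333, 0]) cube([114, 4092, 2700]);


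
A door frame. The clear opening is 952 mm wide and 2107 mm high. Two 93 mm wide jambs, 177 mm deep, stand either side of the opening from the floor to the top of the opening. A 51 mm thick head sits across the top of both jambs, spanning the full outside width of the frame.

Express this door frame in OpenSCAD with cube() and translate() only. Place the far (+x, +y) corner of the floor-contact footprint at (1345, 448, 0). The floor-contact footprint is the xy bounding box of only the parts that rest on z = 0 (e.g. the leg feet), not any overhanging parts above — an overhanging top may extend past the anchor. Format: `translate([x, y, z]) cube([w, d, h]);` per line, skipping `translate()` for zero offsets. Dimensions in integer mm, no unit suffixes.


translate([207, 271, 0]) cube([93, 177, 2107]);
translate([1252, 271, 0]) cube([93, 177, 2107]);
translate([207, 271, 2107]) cube([1138, 177, 51]);


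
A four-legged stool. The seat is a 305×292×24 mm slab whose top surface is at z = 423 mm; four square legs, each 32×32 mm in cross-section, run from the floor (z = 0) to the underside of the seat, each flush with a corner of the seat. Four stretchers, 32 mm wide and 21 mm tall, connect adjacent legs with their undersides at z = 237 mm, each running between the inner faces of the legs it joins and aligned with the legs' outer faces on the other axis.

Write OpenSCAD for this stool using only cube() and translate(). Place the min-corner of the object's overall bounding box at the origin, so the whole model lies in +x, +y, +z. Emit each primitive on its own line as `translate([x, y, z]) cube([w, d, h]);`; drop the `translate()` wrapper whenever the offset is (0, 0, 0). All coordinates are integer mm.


// leg_h = 423 - 24 = 399
// stretcher span = 305 - 2*32 = 241
translate([0, 0, 399]) cube([305, 292, 24]);
cube([32, 32, 399]);
translate([273, 0, 0]) cube([32, 32, 399]);
translate([0, 260, 0]) cube([32, 32, 399]);
translate([273, 260, 0]) cube([32, 32, 399]);
translate([32, 0, 237]) cube([241, 32, 21]);
translate([32, 260, 237]) cube([241, 32, 21]);
translate([0, 32, 237]) cube([32, 228, 21]);
translate([273, 32, 237]) cube([32, 228, 21]);


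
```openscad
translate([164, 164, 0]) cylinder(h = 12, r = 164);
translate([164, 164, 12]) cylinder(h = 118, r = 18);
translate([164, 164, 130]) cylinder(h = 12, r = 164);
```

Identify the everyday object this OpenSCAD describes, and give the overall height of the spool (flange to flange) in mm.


A spool. The overall height is 142 mm.

Three coaxial cylinders, large–small–large — a spool. Two 12 mm flanges and a 118 mm core give 12 + 118 + 12 = 142 mm.


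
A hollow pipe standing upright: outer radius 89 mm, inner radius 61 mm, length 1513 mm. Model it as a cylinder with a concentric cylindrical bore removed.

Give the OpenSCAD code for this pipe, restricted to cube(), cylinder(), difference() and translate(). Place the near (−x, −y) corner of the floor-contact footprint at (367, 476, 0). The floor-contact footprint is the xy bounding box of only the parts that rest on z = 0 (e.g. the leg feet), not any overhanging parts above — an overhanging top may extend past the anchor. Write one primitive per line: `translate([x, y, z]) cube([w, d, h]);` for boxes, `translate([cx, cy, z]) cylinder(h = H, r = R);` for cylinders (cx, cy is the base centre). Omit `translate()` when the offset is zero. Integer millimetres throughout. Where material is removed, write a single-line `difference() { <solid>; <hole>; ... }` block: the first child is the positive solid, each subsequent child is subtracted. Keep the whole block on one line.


difference() { translate([456, 565, 0]) cylinder(h = 1513, r = 89); translate([456, 565, 0]) cylinder(h = 1513, r = 61); }


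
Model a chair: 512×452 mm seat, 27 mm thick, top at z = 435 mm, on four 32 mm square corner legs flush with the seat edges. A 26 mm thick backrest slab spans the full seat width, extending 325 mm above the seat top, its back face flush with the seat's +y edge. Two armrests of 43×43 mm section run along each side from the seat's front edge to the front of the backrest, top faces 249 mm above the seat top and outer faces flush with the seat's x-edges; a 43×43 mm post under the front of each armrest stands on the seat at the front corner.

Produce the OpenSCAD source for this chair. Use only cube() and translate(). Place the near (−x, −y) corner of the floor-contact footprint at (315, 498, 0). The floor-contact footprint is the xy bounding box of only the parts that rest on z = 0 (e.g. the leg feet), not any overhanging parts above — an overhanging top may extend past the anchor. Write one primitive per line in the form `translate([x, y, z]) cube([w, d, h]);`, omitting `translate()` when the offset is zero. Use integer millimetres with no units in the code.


translate([315, 498, 408]) cube([512, 452, 27]);
translate([315, 498, 0]) cube([32, 32, 408]);
translate([795, 498, 0]) cube([32, 32, 408]);
translate([315, 918, 0]) cube([32, 32, 408]);
translate([795, 918, 0]) cube([32, 32, 408]);
translate([315, 924, 435]) cube([512, 26, 325]);
translate([315, 498, 641]) cube([43, 426, 43]);
translate([784, 498, 641]) cube([43, 426, 43]);
translate([315, 498, 435]) cube([43, 43, 206]);
translate([784, 498, 435]) cube([43, 43, 206]);


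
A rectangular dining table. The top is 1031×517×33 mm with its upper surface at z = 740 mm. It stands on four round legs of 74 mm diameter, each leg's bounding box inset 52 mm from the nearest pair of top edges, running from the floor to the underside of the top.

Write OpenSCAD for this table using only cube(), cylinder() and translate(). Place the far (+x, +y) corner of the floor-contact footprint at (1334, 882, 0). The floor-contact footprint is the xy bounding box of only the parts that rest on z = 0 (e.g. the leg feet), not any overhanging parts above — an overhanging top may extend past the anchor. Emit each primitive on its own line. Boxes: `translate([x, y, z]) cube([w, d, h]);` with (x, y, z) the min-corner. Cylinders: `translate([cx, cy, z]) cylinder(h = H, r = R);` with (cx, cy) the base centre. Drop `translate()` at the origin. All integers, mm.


translate([355, 417, 707]) cube([1031, 517, 33]);
translate([444, 506, 0]) cylinder(h = 707, r = 37);
translate([1297, 506, 0]) cylinder(h = 707, r = 37);
translate([444, 845, 0]) cylinder(h = 707, r = 37);
translate([1297, 845, 0]) cylinder(h = 707, r = 37);


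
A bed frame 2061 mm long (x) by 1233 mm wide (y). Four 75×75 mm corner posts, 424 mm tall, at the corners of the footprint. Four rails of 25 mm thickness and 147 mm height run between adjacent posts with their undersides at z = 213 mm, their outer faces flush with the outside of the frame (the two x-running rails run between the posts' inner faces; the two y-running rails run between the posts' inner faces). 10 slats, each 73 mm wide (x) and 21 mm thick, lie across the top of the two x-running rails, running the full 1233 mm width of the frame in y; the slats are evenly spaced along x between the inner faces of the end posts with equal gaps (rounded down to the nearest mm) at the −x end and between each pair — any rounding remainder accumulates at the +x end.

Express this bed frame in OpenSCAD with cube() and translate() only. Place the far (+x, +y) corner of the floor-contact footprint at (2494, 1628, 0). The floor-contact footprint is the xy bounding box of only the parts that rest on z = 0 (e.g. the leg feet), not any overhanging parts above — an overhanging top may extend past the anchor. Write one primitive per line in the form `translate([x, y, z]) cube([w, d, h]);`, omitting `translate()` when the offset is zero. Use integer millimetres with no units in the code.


// slat z = rail_z + rail_h = 213 + 147 = 360
// slat gap = ⌊(1911 − 10·73) / 11⌋ = 107
translate([433, 395, 0]) cube([75, 75, 424]);
translate([433, 1553, 0]) cube([75, 75, 424]);
translate([2419, 395, 0]) cube([75, 75, 424]);
translate([2419, 1553, 0]) cube([75, 75, 424]);
translate([508, 395, 213]) cube([1911, 25, 147]);
translate([508, 1603, 213]) cube([1911, 25, 147]);
translate([433, 470, 213]) cube([25, 1083, 147]);
translate([2469, 470, 213]) cube([25, 1083, 147]);
translate([615, 395, 360]) cube([73, 1233, 21]);
translate([795, 395, 360]) cube([73, 1233, 21]);
translate([975, 395, 360]) cube([73, 1233, 21]);
translate([1155, 395, 360]) cube([73, 1233, 21]);
translate([1335, 395, 360]) cube([73, 1233, 21]);
translate([1515, 395, 360]) cube([73, 1233, 21]);
translate([1695, 395, 360]) cube([73, 1233, 21]);
translate([1875, 395, 360]) cube([73, 1233, 21]);
translate([2055, 395, 360]) cube([73, 1233, 21]);
translate([2235, 395, 360]) cube([73, 1233, 21]);


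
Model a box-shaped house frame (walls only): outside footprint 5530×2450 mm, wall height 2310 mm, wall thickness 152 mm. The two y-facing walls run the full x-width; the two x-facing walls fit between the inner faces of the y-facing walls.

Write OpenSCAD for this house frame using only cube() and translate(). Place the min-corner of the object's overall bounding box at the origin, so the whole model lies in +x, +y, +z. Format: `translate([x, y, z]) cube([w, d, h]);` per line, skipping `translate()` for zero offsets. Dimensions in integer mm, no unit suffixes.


cube([5530, 152, 2310]);
translate([0, 2298, 0]) cube([5530, 152, 2310]);
translate([0, 152, 0]) cube([152, 2146, 2310]);
translate([5378, 152, 0]) cube([152, 2146, 2310]);


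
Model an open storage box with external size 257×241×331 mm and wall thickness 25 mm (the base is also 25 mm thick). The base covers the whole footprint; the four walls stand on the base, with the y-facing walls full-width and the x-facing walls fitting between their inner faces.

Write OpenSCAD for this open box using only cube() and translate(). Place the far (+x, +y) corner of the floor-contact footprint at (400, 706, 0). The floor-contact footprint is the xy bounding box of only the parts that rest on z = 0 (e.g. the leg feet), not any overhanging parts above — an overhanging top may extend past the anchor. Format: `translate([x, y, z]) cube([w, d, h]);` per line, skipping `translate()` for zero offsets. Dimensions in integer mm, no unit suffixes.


translate([143, 465, 0]) cube([257, 241, 25]);
translate([143, 465, 25]) cube([257, 25, 306]);
translate([143, 681, 25]) cube([257, 25, 306]);
translate([143, 490, 25]) cube([25, 191, 306]);
translate([375, 490, 25]) cube([25, 191, 306]);


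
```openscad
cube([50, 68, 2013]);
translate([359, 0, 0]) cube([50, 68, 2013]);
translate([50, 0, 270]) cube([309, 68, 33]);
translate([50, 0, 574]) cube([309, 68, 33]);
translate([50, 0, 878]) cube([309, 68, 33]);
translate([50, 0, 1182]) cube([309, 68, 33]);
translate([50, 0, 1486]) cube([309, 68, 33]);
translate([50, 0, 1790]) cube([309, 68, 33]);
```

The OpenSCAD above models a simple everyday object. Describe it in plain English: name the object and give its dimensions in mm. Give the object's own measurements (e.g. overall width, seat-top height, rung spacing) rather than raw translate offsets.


A straight ladder. Two 50×68 mm vertical rails, 2013 mm tall, stand 409 mm apart (outside-to-outside) with their front faces coplanar on the −y side. 6 rungs, each 68 mm deep and 33 mm tall, span between the inner faces of the rails, front faces flush with the rails. The lowest rung's underside is at z = 270 mm and rungs are spaced 304 mm apart (underside to underside).


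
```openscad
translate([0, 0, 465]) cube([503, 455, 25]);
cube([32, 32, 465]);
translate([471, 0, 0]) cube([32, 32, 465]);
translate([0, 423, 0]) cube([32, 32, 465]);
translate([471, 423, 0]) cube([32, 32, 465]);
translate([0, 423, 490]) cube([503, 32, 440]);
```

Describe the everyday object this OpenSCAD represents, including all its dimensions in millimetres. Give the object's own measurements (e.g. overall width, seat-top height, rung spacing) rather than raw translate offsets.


A chair. The seat is a 503×455×25 mm slab with its top at z = 490 mm, on four 32×32 mm corner legs (flush with the seat edges, standing on z = 0). A flat backrest 32 mm thick, 440 mm tall, spans the full seat width and rises from the seat top along its +y edge, rear face flush with the rear of the seat.


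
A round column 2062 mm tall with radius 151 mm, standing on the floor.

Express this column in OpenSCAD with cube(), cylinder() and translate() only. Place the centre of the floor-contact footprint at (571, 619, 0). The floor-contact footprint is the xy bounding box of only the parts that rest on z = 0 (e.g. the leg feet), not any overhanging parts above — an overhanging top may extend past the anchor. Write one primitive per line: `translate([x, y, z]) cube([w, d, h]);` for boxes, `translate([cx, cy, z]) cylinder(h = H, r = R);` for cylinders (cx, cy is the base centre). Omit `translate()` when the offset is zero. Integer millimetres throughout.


translate([571, 619, 0]) cylinder(h = 2062, r = 151);


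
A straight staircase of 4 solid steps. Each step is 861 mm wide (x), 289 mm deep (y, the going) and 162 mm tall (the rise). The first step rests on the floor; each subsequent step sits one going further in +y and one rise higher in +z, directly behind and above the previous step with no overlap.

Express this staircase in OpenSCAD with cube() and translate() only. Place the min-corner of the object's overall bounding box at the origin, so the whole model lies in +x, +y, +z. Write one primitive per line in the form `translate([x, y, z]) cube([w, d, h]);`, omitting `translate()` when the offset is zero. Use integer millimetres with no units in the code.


cube([861, 289, 162]);
translate([0, 289, 162]) cube([861, 289, 162]);
translate([0, 578, 324]) cube([861, 289, 162]);
translate([0, 867, 486]) cube([861, 289, 162]);


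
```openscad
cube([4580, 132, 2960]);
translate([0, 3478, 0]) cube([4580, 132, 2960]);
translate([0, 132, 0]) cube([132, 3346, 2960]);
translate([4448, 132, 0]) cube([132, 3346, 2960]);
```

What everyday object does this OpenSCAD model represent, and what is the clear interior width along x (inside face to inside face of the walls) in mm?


A house (or room) frame. The interior width is 4316 mm.

Four 2960 mm walls enclosing a rectangle with no floor or roof — a room or house frame. Outside width is 4580 mm and wall thickness is 132 mm, so the interior width is 4580 − 2 × 132 = 4316 mm.


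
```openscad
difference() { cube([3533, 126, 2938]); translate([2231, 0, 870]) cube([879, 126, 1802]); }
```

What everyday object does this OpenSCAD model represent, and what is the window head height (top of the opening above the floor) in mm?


A wall with a window opening. The window head height is 2672 mm.

A wall with a rectangular opening subtracted — a window. Sill at z = 870, opening 1802 mm tall, so the head is at 870 + 1802 = 2672 mm.


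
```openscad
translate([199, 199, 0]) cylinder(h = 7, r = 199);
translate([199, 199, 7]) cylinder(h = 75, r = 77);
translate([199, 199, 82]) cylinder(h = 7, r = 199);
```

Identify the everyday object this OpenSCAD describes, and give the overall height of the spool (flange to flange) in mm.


A spool. The overall height is 89 mm.

Three coaxial cylinders, large–small–large — a spool. Two 7 mm flanges and a 75 mm core give 7 + 75 + 7 = 89 mm.


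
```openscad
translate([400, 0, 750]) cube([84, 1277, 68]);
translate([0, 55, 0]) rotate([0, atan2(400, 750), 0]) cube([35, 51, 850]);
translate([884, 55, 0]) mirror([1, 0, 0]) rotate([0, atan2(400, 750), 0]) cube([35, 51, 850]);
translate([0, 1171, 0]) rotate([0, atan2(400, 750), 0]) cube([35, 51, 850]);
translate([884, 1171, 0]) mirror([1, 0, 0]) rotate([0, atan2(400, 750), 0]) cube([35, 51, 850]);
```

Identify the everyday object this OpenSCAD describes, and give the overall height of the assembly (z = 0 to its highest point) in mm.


A sawhorse. The overall height is 818 mm.

A beam across two mirrored pairs of raked legs — a sawhorse. The beam's underside is at z = 750 (matching the legs' vertical rise in atan2(400, 750)) and the beam is 68 mm tall, so its top is at 750 + 68 = 818 mm. The raked legs top out at the beam's underside, so that is the highest point.


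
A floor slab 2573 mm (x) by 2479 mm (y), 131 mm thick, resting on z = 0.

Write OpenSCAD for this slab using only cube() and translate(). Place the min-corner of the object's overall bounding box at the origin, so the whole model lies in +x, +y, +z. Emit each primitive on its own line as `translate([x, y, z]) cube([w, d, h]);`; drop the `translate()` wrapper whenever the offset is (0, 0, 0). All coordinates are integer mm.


cube([2573, 2479, 131]);
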